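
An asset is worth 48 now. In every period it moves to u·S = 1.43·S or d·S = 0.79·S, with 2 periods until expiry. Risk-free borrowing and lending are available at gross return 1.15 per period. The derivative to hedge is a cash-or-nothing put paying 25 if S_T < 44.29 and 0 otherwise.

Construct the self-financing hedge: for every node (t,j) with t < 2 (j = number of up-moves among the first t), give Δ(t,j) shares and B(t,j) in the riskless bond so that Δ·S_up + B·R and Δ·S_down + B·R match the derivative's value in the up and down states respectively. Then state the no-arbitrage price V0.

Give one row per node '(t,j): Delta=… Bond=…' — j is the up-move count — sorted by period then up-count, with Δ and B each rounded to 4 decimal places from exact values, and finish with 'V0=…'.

(0,0): Delta=-0.3096 Bond=18.4790
(1,0): Delta=-1.0301 Bond=48.5734
(1,1): Delta=0.0000 Bond=0.0000
V0=3.6183

The replicating-portfolio and risk-neutral prices coincide; use p* = (1.15−0.79)/(1.43−0.79) = 0.5625 for the latter.
Payoff layer (t=2): V(2,0)=25.0000, V(2,1)=0.0000, V(2,2)=0.0000
(1,0): S=37.9200. Δ = (V_up−V_dn)/(S_up−S_dn) = (0.0000−25.0000)/(54.2256−29.9568) = -1.0301. V = [p*·0.0000 + (1−p*)·25.0000]/1.15 = 9.5109. B = V − Δ·S = 48.5734.
(1,1): S=68.6400. Δ = (V_up−V_dn)/(S_up−S_dn) = (0.0000−0.0000)/(98.1552−54.2256) = 0.0000. V = [p*·0.0000 + (1−p*)·0.0000]/1.15 = 0.0000. B = V − Δ·S = 0.0000.
(0,0): S=48.0000. Δ = (V_up−V_dn)/(S_up−S_dn) = (0.0000−9.5109)/(68.6400−37.9200) = -0.3096. V = [p*·0.0000 + (1−p*)·9.5109]/1.15 = 3.6183. B = V − Δ·S = 18.4790.
Each (Δ,B) replicates both successor values, so the strategy is self-financing and V0 is arbitrage-free.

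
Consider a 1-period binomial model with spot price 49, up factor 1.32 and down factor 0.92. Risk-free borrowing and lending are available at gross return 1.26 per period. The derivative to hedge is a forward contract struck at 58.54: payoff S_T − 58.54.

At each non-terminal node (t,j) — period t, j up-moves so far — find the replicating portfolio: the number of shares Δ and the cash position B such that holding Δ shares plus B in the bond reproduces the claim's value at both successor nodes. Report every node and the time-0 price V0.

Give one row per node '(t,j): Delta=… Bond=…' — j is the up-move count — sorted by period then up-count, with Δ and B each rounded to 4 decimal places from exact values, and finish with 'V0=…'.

(0,0): Delta=1.0000 Bond=-46.4603
V0=2.5397

Since d<R<u, set p* = (R−d)/(u−d) = 0.8500; price each node as the discounted p*-expectation of its children.
Terminal values V(1,·): V(1,0)=-13.4600, V(1,1)=6.1400
  t=0,j=0: stock 49.0000 → up 64.6800 (V=6.1400), down 45.0800 (V=-13.4600). Price 2.5397; hedge Δ=1.0000, bond B=-46.4603.
Self-financing check: at every node Δ·S+B equals the discounted successor values.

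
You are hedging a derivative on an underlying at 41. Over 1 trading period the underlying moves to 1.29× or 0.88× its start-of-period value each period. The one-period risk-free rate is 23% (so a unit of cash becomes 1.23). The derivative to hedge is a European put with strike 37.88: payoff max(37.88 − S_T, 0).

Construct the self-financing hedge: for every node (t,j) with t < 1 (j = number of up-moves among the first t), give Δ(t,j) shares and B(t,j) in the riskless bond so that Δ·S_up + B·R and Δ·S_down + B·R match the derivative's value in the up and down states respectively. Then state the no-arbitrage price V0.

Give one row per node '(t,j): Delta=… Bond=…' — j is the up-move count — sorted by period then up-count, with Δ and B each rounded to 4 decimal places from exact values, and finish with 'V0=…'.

(0,0): Delta=-0.1071 Bond=4.6044
V0=0.2142

The replicating-portfolio and risk-neutral prices coincide; use p* = (1.23−0.88)/(1.29−0.88) = 0.8537 for the latter.
Terminal payoffs: V(1,0)=1.8000, V(1,1)=0.0000
  t=0,j=0: stock 41.0000 → up 52.8900 (V=0.0000), down 36.0800 (V=1.8000). Price 0.2142; hedge Δ=-0.1071, bond B=4.6044.
Check: Δ(0,0)·S0 + B(0,0) = 0.2142 = V0.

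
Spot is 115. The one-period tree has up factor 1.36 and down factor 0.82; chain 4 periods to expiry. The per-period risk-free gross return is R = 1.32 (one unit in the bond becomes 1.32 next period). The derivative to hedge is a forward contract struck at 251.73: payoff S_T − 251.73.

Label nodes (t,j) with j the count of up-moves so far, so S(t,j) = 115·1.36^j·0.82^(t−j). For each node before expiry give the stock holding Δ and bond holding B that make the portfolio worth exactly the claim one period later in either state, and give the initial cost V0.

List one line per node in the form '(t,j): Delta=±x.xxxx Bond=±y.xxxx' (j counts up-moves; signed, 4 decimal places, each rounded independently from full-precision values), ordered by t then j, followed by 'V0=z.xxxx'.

No-arbitrage ⇒ martingale measure with p* = (R−d)/(u−d) = 0.9259.
Payoff layer (t=4): V(4,0)=-199.7360, V(4,1)=-165.4960, V(4,2)=-108.7078, V(4,3)=-14.5225, V(4,4)=141.6873
Node (3,0) S=63.4073: V=(p*·-165.4960+(1−p*)·-199.7360)/1.32=-127.2972; Δ=(-165.4960−-199.7360)/(86.2340−51.9940)=1.0000; B=V−Δ·S=-190.7045
Node (3,1) S=105.1634: V=(p*·-108.7078+(1−p*)·-165.4960)/1.32=-85.5412; Δ=(-108.7078−-165.4960)/(143.0222−86.2340)=1.0000; B=V−Δ·S=-190.7045
Node (3,2) S=174.4173: V=(p*·-14.5225+(1−p*)·-108.7078)/1.32=-16.2873; Δ=(-14.5225−-108.7078)/(237.2075−143.0222)=1.0000; B=V−Δ·S=-190.7045
Node (3,3) S=289.2774: V=(p*·141.6873+(1−p*)·-14.5225)/1.32=98.5729; Δ=(141.6873−-14.5225)/(393.4173−237.2075)=1.0000; B=V−Δ·S=-190.7045
Node (2,0) S=77.3260: V=(p*·-85.5412+(1−p*)·-127.2972)/1.32=-67.1471; Δ=(-85.5412−-127.2972)/(105.1634−63.4073)=1.0000; B=V−Δ·S=-144.4731
Node (2,1) S=128.2480: V=(p*·-16.2873+(1−p*)·-85.5412)/1.32=-16.2251; Δ=(-16.2873−-85.5412)/(174.4173−105.1634)=1.0000; B=V−Δ·S=-144.4731
Node (2,2) S=212.7040: V=(p*·98.5729+(1−p*)·-16.2873)/1.32=68.2309; Δ=(98.5729−-16.2873)/(289.2774−174.4173)=1.0000; B=V−Δ·S=-144.4731
Node (1,0) S=94.3000: V=(p*·-16.2251+(1−p*)·-67.1471)/1.32=-15.1493; Δ=(-16.2251−-67.1471)/(128.2480−77.3260)=1.0000; B=V−Δ·S=-109.4493
Node (1,1) S=156.4000: V=(p*·68.2309+(1−p*)·-16.2251)/1.32=46.9507; Δ=(68.2309−-16.2251)/(212.7040−128.2480)=1.0000; B=V−Δ·S=-109.4493
Node (0,0) S=115.0000: V=(p*·46.9507+(1−p*)·-15.1493)/1.32=32.0838; Δ=(46.9507−-15.1493)/(156.4000−94.3000)=1.0000; B=V−Δ·S=-82.9162
Root portfolio cost Δ·115+B reproduces V0=32.0838.

(0,0): Delta=1.0000 Bond=-82.9162
(1,0): Delta=1.0000 Bond=-109.4493
(1,1): Delta=1.0000 Bond=-109.4493
(2,0): Delta=1.0000 Bond=-144.4731
(2,1): Delta=1.0000 Bond=-144.4731
(2,2): Delta=1.0000 Bond=-144.4731
(3,0): Delta=1.0000 Bond=-190.7045
(3,1): Delta=1.0000 Bond=-190.7045
(3,2): Delta=1.0000 Bond=-190.7045
(3,3): Delta=1.0000 Bond=-190.7045
V0=32.0838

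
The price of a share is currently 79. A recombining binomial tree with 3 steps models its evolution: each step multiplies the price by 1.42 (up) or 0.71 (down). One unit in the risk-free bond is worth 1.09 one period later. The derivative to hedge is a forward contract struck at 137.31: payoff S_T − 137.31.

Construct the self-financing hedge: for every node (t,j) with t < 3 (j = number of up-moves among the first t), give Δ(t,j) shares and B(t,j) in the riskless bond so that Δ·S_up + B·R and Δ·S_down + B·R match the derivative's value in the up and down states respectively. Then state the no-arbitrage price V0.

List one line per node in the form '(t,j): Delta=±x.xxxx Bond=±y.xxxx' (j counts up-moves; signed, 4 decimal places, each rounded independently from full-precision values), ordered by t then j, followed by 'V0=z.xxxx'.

No-arbitrage ⇒ martingale measure with p* = (R−d)/(u−d) = 0.5352.
Payoff layer (t=3): V(3,0)=-109.0350, V(3,1)=-80.7601, V(3,2)=-24.2101, V(3,3)=88.8898
(2,0): S=39.8239. Δ = (V_up−V_dn)/(S_up−S_dn) = (-80.7601−-109.0350)/(56.5499−28.2750) = 1.0000. V = [p*·-80.7601 + (1−p*)·-109.0350]/1.09 = -86.1486. B = V − Δ·S = -125.9725.
(2,1): S=79.6478. Δ = (V_up−V_dn)/(S_up−S_dn) = (-24.2101−-80.7601)/(113.0999−56.5499) = 1.0000. V = [p*·-24.2101 + (1−p*)·-80.7601]/1.09 = -46.3247. B = V − Δ·S = -125.9725.
(2,2): S=159.2956. Δ = (V_up−V_dn)/(S_up−S_dn) = (88.8898−-24.2101)/(226.1998−113.0999) = 1.0000. V = [p*·88.8898 + (1−p*)·-24.2101]/1.09 = 33.3231. B = V − Δ·S = -125.9725.
(1,0): S=56.0900. Δ = (V_up−V_dn)/(S_up−S_dn) = (-46.3247−-86.1486)/(79.6478−39.8239) = 1.0000. V = [p*·-46.3247 + (1−p*)·-86.1486]/1.09 = -59.4811. B = V − Δ·S = -115.5711.
(1,1): S=112.1800. Δ = (V_up−V_dn)/(S_up−S_dn) = (33.3231−-46.3247)/(159.2956−79.6478) = 1.0000. V = [p*·33.3231 + (1−p*)·-46.3247]/1.09 = -3.3911. B = V − Δ·S = -115.5711.
(0,0): S=79.0000. Δ = (V_up−V_dn)/(S_up−S_dn) = (-3.3911−-59.4811)/(112.1800−56.0900) = 1.0000. V = [p*·-3.3911 + (1−p*)·-59.4811]/1.09 = -27.0285. B = V − Δ·S = -106.0285.
Self-financing check: at every node Δ·S+B equals the discounted successor values.

(0,0): Delta=1.0000 Bond=-106.0285
(1,0): Delta=1.0000 Bond=-115.5711
(1,1): Delta=1.0000 Bond=-115.5711
(2,0): Delta=1.0000 Bond=-125.9725
(2,1): Delta=1.0000 Bond=-125.9725
(2,2): Delta=1.0000 Bond=-125.9725
V0=-27.0285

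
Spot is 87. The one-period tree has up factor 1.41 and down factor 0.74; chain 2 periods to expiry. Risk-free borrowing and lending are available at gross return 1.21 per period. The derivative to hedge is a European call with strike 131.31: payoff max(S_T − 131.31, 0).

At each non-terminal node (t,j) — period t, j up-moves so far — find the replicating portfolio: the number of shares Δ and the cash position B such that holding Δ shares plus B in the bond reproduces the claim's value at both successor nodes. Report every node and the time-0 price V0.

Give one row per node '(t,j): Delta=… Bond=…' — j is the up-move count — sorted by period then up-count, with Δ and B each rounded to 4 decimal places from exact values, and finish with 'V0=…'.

Under the risk-neutral measure, an up-move has probability p* = (R−d)/(u−d) = 0.7015 and values discount at R = 1.21.
Terminal payoffs: V(2,0)=0.0000, V(2,1)=0.0000, V(2,2)=41.6547
  t=1,j=0: stock 64.3800 → up 90.7758 (V=0.0000), down 47.6412 (V=0.0000). Price 0.0000; hedge Δ=0.0000, bond B=0.0000.
  t=1,j=1: stock 122.6700 → up 172.9647 (V=41.6547), down 90.7758 (V=0.0000). Price 24.1491; hedge Δ=0.5068, bond B=-38.0221.
  t=0,j=0: stock 87.0000 → up 122.6700 (V=24.1491), down 64.3800 (V=0.0000). Price 14.0004; hedge Δ=0.4143, bond B=-22.0431.
Self-financing check: at every node Δ·S+B equals the discounted successor values.

(0,0): Delta=0.4143 Bond=-22.0431
(1,0): Delta=0.0000 Bond=0.0000
(1,1): Delta=0.5068 Bond=-38.0221
V0=14.0004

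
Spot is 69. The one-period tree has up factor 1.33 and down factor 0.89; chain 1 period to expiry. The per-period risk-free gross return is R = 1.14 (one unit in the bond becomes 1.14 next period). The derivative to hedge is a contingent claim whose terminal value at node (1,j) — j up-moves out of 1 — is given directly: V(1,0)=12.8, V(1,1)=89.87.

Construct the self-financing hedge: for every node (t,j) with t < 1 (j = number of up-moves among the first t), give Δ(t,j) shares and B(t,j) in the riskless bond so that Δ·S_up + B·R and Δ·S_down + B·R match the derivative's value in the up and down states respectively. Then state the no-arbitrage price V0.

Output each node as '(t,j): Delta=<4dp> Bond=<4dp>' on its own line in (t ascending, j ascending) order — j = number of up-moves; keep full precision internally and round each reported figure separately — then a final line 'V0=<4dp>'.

(0,0): Delta=2.5385 Bond=-125.5189
V0=49.6402

Under the risk-neutral measure, an up-move has probability p* = (R−d)/(u−d) = 0.5682 and values discount at R = 1.14.
At expiry t=1: V(1,0)=12.8000, V(1,1)=89.8700
(0,0): S=69.0000. Δ = (V_up−V_dn)/(S_up−S_dn) = (89.8700−12.8000)/(91.7700−61.4100) = 2.5385. V = [p*·89.8700 + (1−p*)·12.8000]/1.14 = 49.6402. B = V − Δ·S = -125.5189.
Self-financing check: at every node Δ·S+B equals the discounted successor values.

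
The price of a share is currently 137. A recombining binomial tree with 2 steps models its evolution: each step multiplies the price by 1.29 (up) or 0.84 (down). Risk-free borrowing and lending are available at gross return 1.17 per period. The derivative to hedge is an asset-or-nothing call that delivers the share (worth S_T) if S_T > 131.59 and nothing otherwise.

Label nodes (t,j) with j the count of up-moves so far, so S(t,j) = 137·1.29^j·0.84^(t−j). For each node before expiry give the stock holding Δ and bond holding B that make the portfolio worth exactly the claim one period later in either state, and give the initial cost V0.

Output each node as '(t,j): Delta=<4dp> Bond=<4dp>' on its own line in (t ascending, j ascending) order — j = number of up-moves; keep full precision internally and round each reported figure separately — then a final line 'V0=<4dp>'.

(0,0): Delta=1.3574 Bond=-53.9825
(1,0): Delta=2.8667 Bond=-236.8484
(1,1): Delta=1.0000 Bond=0.0000
V0=131.9784

No-arbitrage ⇒ martingale measure with p* = (R−d)/(u−d) = 0.7333.
Terminal payoffs: V(2,0)=0.0000, V(2,1)=148.4532, V(2,2)=227.9817
(1,0): S=115.0800. Δ = (V_up−V_dn)/(S_up−S_dn) = (148.4532−0.0000)/(148.4532−96.6672) = 2.8667. V = [p*·148.4532 + (1−p*)·0.0000]/1.17 = 93.0476. B = V − Δ·S = -236.8484.
(1,1): S=176.7300. Δ = (V_up−V_dn)/(S_up−S_dn) = (227.9817−148.4532)/(227.9817−148.4532) = 1.0000. V = [p*·227.9817 + (1−p*)·148.4532]/1.17 = 176.7300. B = V − Δ·S = 0.0000.
(0,0): S=137.0000. Δ = (V_up−V_dn)/(S_up−S_dn) = (176.7300−93.0476)/(176.7300−115.0800) = 1.3574. V = [p*·176.7300 + (1−p*)·93.0476]/1.17 = 131.9784. B = V − Δ·S = -53.9825.
Check: Δ(0,0)·S0 + B(0,0) = 131.9784 = V0.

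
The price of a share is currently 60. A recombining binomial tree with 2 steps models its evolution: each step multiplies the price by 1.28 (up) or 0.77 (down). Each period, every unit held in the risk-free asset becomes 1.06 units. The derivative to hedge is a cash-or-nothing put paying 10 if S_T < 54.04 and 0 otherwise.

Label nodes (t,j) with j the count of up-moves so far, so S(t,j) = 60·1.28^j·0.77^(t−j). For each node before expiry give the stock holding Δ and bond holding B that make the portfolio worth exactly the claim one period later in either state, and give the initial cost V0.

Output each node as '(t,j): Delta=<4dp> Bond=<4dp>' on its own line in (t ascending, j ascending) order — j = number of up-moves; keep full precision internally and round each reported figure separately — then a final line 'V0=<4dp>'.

(0,0): Delta=-0.1330 Bond=9.6356
(1,0): Delta=-0.4244 Bond=23.6774
(1,1): Delta=0.0000 Bond=0.0000
V0=1.6561

The replicating-portfolio and risk-neutral prices coincide; use p* = (1.06−0.77)/(1.28−0.77) = 0.5686 for the latter.
Payoff layer (t=2): V(2,0)=10.0000, V(2,1)=0.0000, V(2,2)=0.0000
(1,0): S=46.2000. Δ = (V_up−V_dn)/(S_up−S_dn) = (0.0000−10.0000)/(59.1360−35.5740) = -0.4244. V = [p*·0.0000 + (1−p*)·10.0000]/1.06 = 4.0696. B = V − Δ·S = 23.6774.
(1,1): S=76.8000. Δ = (V_up−V_dn)/(S_up−S_dn) = (0.0000−0.0000)/(98.3040−59.1360) = 0.0000. V = [p*·0.0000 + (1−p*)·0.0000]/1.06 = 0.0000. B = V − Δ·S = 0.0000.
(0,0): S=60.0000. Δ = (V_up−V_dn)/(S_up−S_dn) = (0.0000−4.0696)/(76.8000−46.2000) = -0.1330. V = [p*·0.0000 + (1−p*)·4.0696]/1.06 = 1.6561. B = V − Δ·S = 9.6356.
Check: Δ(0,0)·S0 + B(0,0) = 1.6561 = V0.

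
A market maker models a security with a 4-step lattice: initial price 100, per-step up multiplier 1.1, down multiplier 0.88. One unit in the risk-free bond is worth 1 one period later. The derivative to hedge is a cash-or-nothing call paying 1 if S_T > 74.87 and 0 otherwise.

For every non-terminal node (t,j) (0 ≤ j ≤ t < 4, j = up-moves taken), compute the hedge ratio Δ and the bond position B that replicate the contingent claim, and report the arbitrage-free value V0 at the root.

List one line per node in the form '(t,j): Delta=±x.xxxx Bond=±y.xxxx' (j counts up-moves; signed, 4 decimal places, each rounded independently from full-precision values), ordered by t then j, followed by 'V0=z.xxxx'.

Since d<R<u, set p* = (R−d)/(u−d) = 0.5455; price each node as the discounted p*-expectation of its children.
Terminal payoffs: V(4,0)=0.0000, V(4,1)=1.0000, V(4,2)=1.0000, V(4,3)=1.0000, V(4,4)=1.0000
(3,0): S=68.1472. Δ = (V_up−V_dn)/(S_up−S_dn) = (1.0000−0.0000)/(74.9619−59.9695) = 0.0667. V = [p*·1.0000 + (1−p*)·0.0000]/1 = 0.5455. B = V − Δ·S = -4.0000.
(3,1): S=85.1840. Δ = (V_up−V_dn)/(S_up−S_dn) = (1.0000−1.0000)/(93.7024−74.9619) = 0.0000. V = [p*·1.0000 + (1−p*)·1.0000]/1 = 1.0000. B = V − Δ·S = 1.0000.
(3,2): S=106.4800. Δ = (V_up−V_dn)/(S_up−S_dn) = (1.0000−1.0000)/(117.1280−93.7024) = 0.0000. V = [p*·1.0000 + (1−p*)·1.0000]/1 = 1.0000. B = V − Δ·S = 1.0000.
(3,3): S=133.1000. Δ = (V_up−V_dn)/(S_up−S_dn) = (1.0000−1.0000)/(146.4100−117.1280) = 0.0000. V = [p*·1.0000 + (1−p*)·1.0000]/1 = 1.0000. B = V − Δ·S = 1.0000.
(2,0): S=77.4400. Δ = (V_up−V_dn)/(S_up−S_dn) = (1.0000−0.5455)/(85.1840−68.1472) = 0.0267. V = [p*·1.0000 + (1−p*)·0.5455]/1 = 0.7934. B = V − Δ·S = -1.2727.
(2,1): S=96.8000. Δ = (V_up−V_dn)/(S_up−S_dn) = (1.0000−1.0000)/(106.4800−85.1840) = 0.0000. V = [p*·1.0000 + (1−p*)·1.0000]/1 = 1.0000. B = V − Δ·S = 1.0000.
(2,2): S=121.0000. Δ = (V_up−V_dn)/(S_up−S_dn) = (1.0000−1.0000)/(133.1000−106.4800) = 0.0000. V = [p*·1.0000 + (1−p*)·1.0000]/1 = 1.0000. B = V − Δ·S = 1.0000.
(1,0): S=88.0000. Δ = (V_up−V_dn)/(S_up−S_dn) = (1.0000−0.7934)/(96.8000−77.4400) = 0.0107. V = [p*·1.0000 + (1−p*)·0.7934]/1 = 0.9061. B = V − Δ·S = -0.0331.
(1,1): S=110.0000. Δ = (V_up−V_dn)/(S_up−S_dn) = (1.0000−1.0000)/(121.0000−96.8000) = 0.0000. V = [p*·1.0000 + (1−p*)·1.0000]/1 = 1.0000. B = V − Δ·S = 1.0000.
(0,0): S=100.0000. Δ = (V_up−V_dn)/(S_up−S_dn) = (1.0000−0.9061)/(110.0000−88.0000) = 0.0043. V = [p*·1.0000 + (1−p*)·0.9061]/1 = 0.9573. B = V − Δ·S = 0.5304.
Check: Δ(0,0)·S0 + B(0,0) = 0.9573 = V0.

(0,0): Delta=0.0043 Bond=0.5304
(1,0): Delta=0.0107 Bond=-0.0331
(1,1): Delta=0.0000 Bond=1.0000
(2,0): Delta=0.0267 Bond=-1.2727
(2,1): Delta=0.0000 Bond=1.0000
(2,2): Delta=0.0000 Bond=1.0000
(3,0): Delta=0.0667 Bond=-4.0000
(3,1): Delta=0.0000 Bond=1.0000
(3,2): Delta=0.0000 Bond=1.0000
(3,3): Delta=0.0000 Bond=1.0000
V0=0.9573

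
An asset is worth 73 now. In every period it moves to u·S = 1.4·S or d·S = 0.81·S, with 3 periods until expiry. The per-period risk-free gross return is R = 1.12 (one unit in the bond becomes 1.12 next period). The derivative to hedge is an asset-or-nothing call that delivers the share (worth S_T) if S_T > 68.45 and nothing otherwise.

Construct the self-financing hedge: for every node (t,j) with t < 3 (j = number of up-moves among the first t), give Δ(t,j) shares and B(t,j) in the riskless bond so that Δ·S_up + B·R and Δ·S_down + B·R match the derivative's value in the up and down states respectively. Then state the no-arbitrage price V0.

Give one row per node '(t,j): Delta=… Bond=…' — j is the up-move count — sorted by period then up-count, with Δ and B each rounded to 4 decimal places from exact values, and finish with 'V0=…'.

(0,0): Delta=1.5012 Bond=-56.4792
(1,0): Delta=1.5585 Bond=-66.6455
(1,1): Delta=1.4712 Bond=-60.1959
(2,0): Delta=0.0000 Bond=0.0000
(2,1): Delta=2.3729 Bond=-142.0623
(2,2): Delta=1.0000 Bond=0.0000
V0=53.1047

No-arbitrage ⇒ martingale measure with p* = (R−d)/(u−d) = 0.5254.
At expiry t=3: V(3,0)=0.0000, V(3,1)=0.0000, V(3,2)=115.8948, V(3,3)=200.3120
  t=2,j=0: stock 47.8953 → up 67.0534 (V=0.0000), down 38.7952 (V=0.0000). Price 0.0000; hedge Δ=0.0000, bond B=0.0000.
  t=2,j=1: stock 82.7820 → up 115.8948 (V=115.8948), down 67.0534 (V=0.0000). Price 54.3695; hedge Δ=2.3729, bond B=-142.0623.
  t=2,j=2: stock 143.0800 → up 200.3120 (V=200.3120), down 115.8948 (V=115.8948). Price 143.0800; hedge Δ=1.0000, bond B=0.0000.
  t=1,j=0: stock 59.1300 → up 82.7820 (V=54.3695), down 47.8953 (V=0.0000). Price 25.5063; hedge Δ=1.5585, bond B=-66.6455.
  t=1,j=1: stock 102.2000 → up 143.0800 (V=143.0800), down 82.7820 (V=54.3695). Price 90.1608; hedge Δ=1.4712, bond B=-60.1959.
  t=0,j=0: stock 73.0000 → up 102.2000 (V=90.1608), down 59.1300 (V=25.5063). Price 53.1047; hedge Δ=1.5012, bond B=-56.4792.
Each (Δ,B) replicates both successor values, so the strategy is self-financing and V0 is arbitrage-free.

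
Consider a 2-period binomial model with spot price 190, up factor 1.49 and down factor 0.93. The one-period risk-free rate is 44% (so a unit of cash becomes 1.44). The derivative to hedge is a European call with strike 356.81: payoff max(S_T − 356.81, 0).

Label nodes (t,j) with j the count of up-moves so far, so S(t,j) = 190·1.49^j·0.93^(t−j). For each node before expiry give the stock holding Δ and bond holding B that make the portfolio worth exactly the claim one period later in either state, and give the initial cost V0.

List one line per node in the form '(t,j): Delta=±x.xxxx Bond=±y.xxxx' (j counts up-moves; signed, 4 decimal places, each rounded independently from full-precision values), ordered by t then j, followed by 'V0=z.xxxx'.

Under the risk-neutral measure, an up-move has probability p* = (R−d)/(u−d) = 0.9107 and values discount at R = 1.44.
At expiry t=2: V(2,0)=0.0000, V(2,1)=0.0000, V(2,2)=65.0090
  t=1,j=0: stock 176.7000 → up 263.2830 (V=0.0000), down 164.3310 (V=0.0000). Price 0.0000; hedge Δ=0.0000, bond B=0.0000.
  t=1,j=1: stock 283.1000 → up 421.8190 (V=65.0090), down 263.2830 (V=0.0000). Price 41.1143; hedge Δ=0.4101, bond B=-74.9732.
  t=0,j=0: stock 190.0000 → up 283.1000 (V=41.1143), down 176.7000 (V=0.0000). Price 26.0024; hedge Δ=0.3864, bond B=-47.4161.
Check: Δ(0,0)·S0 + B(0,0) = 26.0024 = V0.

(0,0): Delta=0.3864 Bond=-47.4161
(1,0): Delta=0.0000 Bond=0.0000
(1,1): Delta=0.4101 Bond=-74.9732
V0=26.0024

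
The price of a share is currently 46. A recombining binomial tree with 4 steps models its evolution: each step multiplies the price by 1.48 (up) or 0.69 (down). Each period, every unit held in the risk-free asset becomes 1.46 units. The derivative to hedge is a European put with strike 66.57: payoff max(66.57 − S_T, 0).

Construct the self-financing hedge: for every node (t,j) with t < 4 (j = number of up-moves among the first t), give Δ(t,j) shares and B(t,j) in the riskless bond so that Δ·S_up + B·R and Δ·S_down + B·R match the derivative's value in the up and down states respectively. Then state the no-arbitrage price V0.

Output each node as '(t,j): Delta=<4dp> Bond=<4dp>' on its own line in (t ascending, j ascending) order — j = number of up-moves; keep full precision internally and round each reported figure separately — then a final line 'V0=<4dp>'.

(0,0): Delta=-0.0123 Bond=0.5810
(1,0): Delta=-0.3544 Bond=11.7057
(1,1): Delta=-0.0081 Bond=0.5662
(2,0): Delta=-1.0000 Bond=31.2301
(2,1): Delta=-0.3465 Bond=16.7230
(2,2): Delta=-0.0041 Bond=0.4138
(3,0): Delta=-1.0000 Bond=45.5959
(3,1): Delta=-1.0000 Bond=45.5959
(3,2): Delta=-0.3386 Bond=23.8655
(3,3): Delta=0.0000 Bond=0.0000
V0=0.0156

Risk-neutral probability p* = (R−d)/(u−d) = (1.46−0.69)/(1.48−0.69) = 0.9747.
At expiry t=4: V(4,0)=56.1431, V(4,1)=44.2051, V(4,2)=18.5989, V(4,3)=0.0000, V(4,4)=0.0000
  t=3,j=0: stock 15.1114 → up 22.3649 (V=44.2051), down 10.4269 (V=56.1431). Price 30.4845; hedge Δ=-1.0000, bond B=45.5959.
  t=3,j=1: stock 32.4129 → up 47.9711 (V=18.5989), down 22.3649 (V=44.2051). Price 13.1830; hedge Δ=-1.0000, bond B=45.5959.
  t=3,j=2: stock 69.5233 → up 102.8945 (V=0.0000), down 47.9711 (V=18.5989). Price 0.3225; hedge Δ=-0.3386, bond B=23.8655.
  t=3,j=3: stock 149.1224 → up 220.7012 (V=0.0000), down 102.8945 (V=0.0000). Price 0.0000; hedge Δ=0.0000, bond B=0.0000.
  t=2,j=0: stock 21.9006 → up 32.4129 (V=13.1830), down 15.1114 (V=30.4845). Price 9.3295; hedge Δ=-1.0000, bond B=31.2301.
  t=2,j=1: stock 46.9752 → up 69.5233 (V=0.3225), down 32.4129 (V=13.1830). Price 0.4439; hedge Δ=-0.3465, bond B=16.7230.
  t=2,j=2: stock 100.7584 → up 149.1224 (V=0.0000), down 69.5233 (V=0.3225). Price 0.0056; hedge Δ=-0.0041, bond B=0.4138.
  t=1,j=0: stock 31.7400 → up 46.9752 (V=0.4439), down 21.9006 (V=9.3295). Price 0.4581; hedge Δ=-0.3544, bond B=11.7057.
  t=1,j=1: stock 68.0800 → up 100.7584 (V=0.0056), down 46.9752 (V=0.4439). Price 0.0114; hedge Δ=-0.0081, bond B=0.5662.
  t=0,j=0: stock 46.0000 → up 68.0800 (V=0.0114), down 31.7400 (V=0.4581). Price 0.0156; hedge Δ=-0.0123, bond B=0.5810.
Each (Δ,B) replicates both successor values, so the strategy is self-financing and V0 is arbitrage-free.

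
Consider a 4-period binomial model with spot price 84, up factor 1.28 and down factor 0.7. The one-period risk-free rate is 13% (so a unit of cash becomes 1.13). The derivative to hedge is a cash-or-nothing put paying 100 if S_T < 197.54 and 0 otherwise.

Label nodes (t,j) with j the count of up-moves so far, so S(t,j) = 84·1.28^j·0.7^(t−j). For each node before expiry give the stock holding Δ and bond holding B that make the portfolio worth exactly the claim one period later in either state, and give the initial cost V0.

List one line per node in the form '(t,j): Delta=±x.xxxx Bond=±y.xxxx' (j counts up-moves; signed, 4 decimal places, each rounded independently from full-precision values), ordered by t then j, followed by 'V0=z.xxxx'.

Since d<R<u, set p* = (R−d)/(u−d) = 0.7414; price each node as the discounted p*-expectation of its children.
At expiry t=4: V(4,0)=100.0000, V(4,1)=100.0000, V(4,2)=100.0000, V(4,3)=100.0000, V(4,4)=0.0000
(3,0): S=28.8120. Δ = (V_up−V_dn)/(S_up−S_dn) = (100.0000−100.0000)/(36.8794−20.1684) = 0.0000. V = [p*·100.0000 + (1−p*)·100.0000]/1.13 = 88.4956. B = V − Δ·S = 88.4956.
(3,1): S=52.6848. Δ = (V_up−V_dn)/(S_up−S_dn) = (100.0000−100.0000)/(67.4365−36.8794) = 0.0000. V = [p*·100.0000 + (1−p*)·100.0000]/1.13 = 88.4956. B = V − Δ·S = 88.4956.
(3,2): S=96.3379. Δ = (V_up−V_dn)/(S_up−S_dn) = (100.0000−100.0000)/(123.3125−67.4365) = 0.0000. V = [p*·100.0000 + (1−p*)·100.0000]/1.13 = 88.4956. B = V − Δ·S = 88.4956.
(3,3): S=176.1608. Δ = (V_up−V_dn)/(S_up−S_dn) = (0.0000−100.0000)/(225.4858−123.3125) = -0.9787. V = [p*·0.0000 + (1−p*)·100.0000]/1.13 = 22.8868. B = V − Δ·S = 195.3006.
(2,0): S=41.1600. Δ = (V_up−V_dn)/(S_up−S_dn) = (88.4956−88.4956)/(52.6848−28.8120) = 0.0000. V = [p*·88.4956 + (1−p*)·88.4956]/1.13 = 78.3147. B = V − Δ·S = 78.3147.
(2,1): S=75.2640. Δ = (V_up−V_dn)/(S_up−S_dn) = (88.4956−88.4956)/(96.3379−52.6848) = 0.0000. V = [p*·88.4956 + (1−p*)·88.4956]/1.13 = 78.3147. B = V − Δ·S = 78.3147.
(2,2): S=137.6256. Δ = (V_up−V_dn)/(S_up−S_dn) = (22.8868−88.4956)/(176.1608−96.3379) = -0.8219. V = [p*·22.8868 + (1−p*)·88.4956]/1.13 = 35.2695. B = V − Δ·S = 148.3881.
(1,0): S=58.8000. Δ = (V_up−V_dn)/(S_up−S_dn) = (78.3147−78.3147)/(75.2640−41.1600) = 0.0000. V = [p*·78.3147 + (1−p*)·78.3147]/1.13 = 69.3050. B = V − Δ·S = 69.3050.
(1,1): S=107.5200. Δ = (V_up−V_dn)/(S_up−S_dn) = (35.2695−78.3147)/(137.6256−75.2640) = -0.6903. V = [p*·35.2695 + (1−p*)·78.3147]/1.13 = 41.0636. B = V − Δ·S = 115.2794.
(0,0): S=84.0000. Δ = (V_up−V_dn)/(S_up−S_dn) = (41.0636−69.3050)/(107.5200−58.8000) = -0.5797. V = [p*·41.0636 + (1−p*)·69.3050]/1.13 = 42.8030. B = V − Δ·S = 91.4951.
The time-0 hedge costs 42.8030, which is the no-arbitrage price.

(0,0): Delta=-0.5797 Bond=91.4951
(1,0): Delta=0.0000 Bond=69.3050
(1,1): Delta=-0.6903 Bond=115.2794
(2,0): Delta=0.0000 Bond=78.3147
(2,1): Delta=0.0000 Bond=78.3147
(2,2): Delta=-0.8219 Bond=148.3881
(3,0): Delta=0.0000 Bond=88.4956
(3,1): Delta=0.0000 Bond=88.4956
(3,2): Delta=0.0000 Bond=88.4956
(3,3): Delta=-0.9787 Bond=195.3006
V0=42.8030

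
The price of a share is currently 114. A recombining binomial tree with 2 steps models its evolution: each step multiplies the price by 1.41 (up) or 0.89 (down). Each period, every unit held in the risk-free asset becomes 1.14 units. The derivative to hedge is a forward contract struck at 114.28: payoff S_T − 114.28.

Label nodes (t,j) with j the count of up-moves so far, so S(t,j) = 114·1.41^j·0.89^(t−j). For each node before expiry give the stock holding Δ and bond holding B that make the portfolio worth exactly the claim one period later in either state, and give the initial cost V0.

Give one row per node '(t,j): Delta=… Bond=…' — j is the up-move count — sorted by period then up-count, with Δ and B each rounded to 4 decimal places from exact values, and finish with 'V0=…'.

(0,0): Delta=1.0000 Bond=-87.9347
(1,0): Delta=1.0000 Bond=-100.2456
(1,1): Delta=1.0000 Bond=-100.2456
V0=26.0653

Since d<R<u, set p* = (R−d)/(u−d) = 0.4808; price each node as the discounted p*-expectation of its children.
Terminal payoffs: V(2,0)=-23.9806, V(2,1)=28.7786, V(2,2)=112.3634
(1,0): S=101.4600. Δ = (V_up−V_dn)/(S_up−S_dn) = (28.7786−-23.9806)/(143.0586−90.2994) = 1.0000. V = [p*·28.7786 + (1−p*)·-23.9806]/1.14 = 1.2144. B = V − Δ·S = -100.2456.
(1,1): S=160.7400. Δ = (V_up−V_dn)/(S_up−S_dn) = (112.3634−28.7786)/(226.6434−143.0586) = 1.0000. V = [p*·112.3634 + (1−p*)·28.7786]/1.14 = 60.4944. B = V − Δ·S = -100.2456.
(0,0): S=114.0000. Δ = (V_up−V_dn)/(S_up−S_dn) = (60.4944−1.2144)/(160.7400−101.4600) = 1.0000. V = [p*·60.4944 + (1−p*)·1.2144]/1.14 = 26.0653. B = V − Δ·S = -87.9347.
Self-financing check: at every node Δ·S+B equals the discounted successor values.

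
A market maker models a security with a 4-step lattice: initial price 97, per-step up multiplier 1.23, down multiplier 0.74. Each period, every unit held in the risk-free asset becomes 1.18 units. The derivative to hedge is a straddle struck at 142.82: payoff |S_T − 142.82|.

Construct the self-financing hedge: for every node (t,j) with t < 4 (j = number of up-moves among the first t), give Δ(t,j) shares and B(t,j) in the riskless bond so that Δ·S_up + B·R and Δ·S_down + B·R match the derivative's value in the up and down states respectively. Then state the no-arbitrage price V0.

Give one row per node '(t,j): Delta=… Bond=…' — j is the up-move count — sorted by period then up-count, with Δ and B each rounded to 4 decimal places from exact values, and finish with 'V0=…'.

Since d<R<u, set p* = (R−d)/(u−d) = 0.8980; price each node as the discounted p*-expectation of its children.
Terminal values V(4,·): V(4,0)=113.7330, V(4,1)=94.4727, V(4,2)=62.4590, V(4,3)=9.2470, V(4,4)=79.2000
Node (3,0) S=39.3067: V=(p*·94.4727+(1−p*)·113.7330)/1.18=81.7272; Δ=(94.4727−113.7330)/(48.3473−29.0870)=-1.0000; B=V−Δ·S=121.0339
Node (3,1) S=65.3342: V=(p*·62.4590+(1−p*)·94.4727)/1.18=55.6997; Δ=(62.4590−94.4727)/(80.3610−48.3473)=-1.0000; B=V−Δ·S=121.0339
Node (3,2) S=108.5960: V=(p*·9.2470+(1−p*)·62.4590)/1.18=12.4379; Δ=(9.2470−62.4590)/(133.5730−80.3610)=-1.0000; B=V−Δ·S=121.0339
Node (3,3) S=180.5041: V=(p*·79.2000+(1−p*)·9.2470)/1.18=61.0695; Δ=(79.2000−9.2470)/(222.0200−133.5730)=0.7909; B=V−Δ·S=-81.6919
Node (2,0) S=53.1172: V=(p*·55.6997+(1−p*)·81.7272)/1.18=49.4539; Δ=(55.6997−81.7272)/(65.3342−39.3067)=-1.0000; B=V−Δ·S=102.5711
Node (2,1) S=88.2894: V=(p*·12.4379+(1−p*)·55.6997)/1.18=14.2817; Δ=(12.4379−55.6997)/(108.5960−65.3342)=-1.0000; B=V−Δ·S=102.5711
Node (2,2) S=146.7513: V=(p*·61.0695+(1−p*)·12.4379)/1.18=47.5484; Δ=(61.0695−12.4379)/(180.5041−108.5960)=0.6763; B=V−Δ·S=-51.6997
Node (1,0) S=71.7800: V=(p*·14.2817+(1−p*)·49.4539)/1.18=15.1447; Δ=(14.2817−49.4539)/(88.2894−53.1172)=-1.0000; B=V−Δ·S=86.9247
Node (1,1) S=119.3100: V=(p*·47.5484+(1−p*)·14.2817)/1.18=37.4185; Δ=(47.5484−14.2817)/(146.7513−88.2894)=0.5690; B=V−Δ·S=-30.4727
Node (0,0) S=97.0000: V=(p*·37.4185+(1−p*)·15.1447)/1.18=29.7844; Δ=(37.4185−15.1447)/(119.3100−71.7800)=0.4686; B=V−Δ·S=-15.6723
Self-financing check: at every node Δ·S+B equals the discounted successor values.

(0,0): Delta=0.4686 Bond=-15.6723
(1,0): Delta=-1.0000 Bond=86.9247
(1,1): Delta=0.5690 Bond=-30.4727
(2,0): Delta=-1.0000 Bond=102.5711
(2,1): Delta=-1.0000 Bond=102.5711
(2,2): Delta=0.6763 Bond=-51.6997
(3,0): Delta=-1.0000 Bond=121.0339
(3,1): Delta=-1.0000 Bond=121.0339
(3,2): Delta=-1.0000 Bond=121.0339
(3,3): Delta=0.7909 Bond=-81.6919
V0=29.7844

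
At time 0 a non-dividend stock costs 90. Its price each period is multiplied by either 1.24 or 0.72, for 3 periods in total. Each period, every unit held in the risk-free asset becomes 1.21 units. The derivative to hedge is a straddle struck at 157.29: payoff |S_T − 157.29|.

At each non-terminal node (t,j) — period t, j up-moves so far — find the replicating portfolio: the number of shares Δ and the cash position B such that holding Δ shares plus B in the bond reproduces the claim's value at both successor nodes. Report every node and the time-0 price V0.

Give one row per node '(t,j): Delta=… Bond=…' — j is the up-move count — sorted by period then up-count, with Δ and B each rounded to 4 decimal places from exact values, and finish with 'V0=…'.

The replicating-portfolio and risk-neutral prices coincide; use p* = (1.21−0.72)/(1.24−0.72) = 0.9423 for the latter.
Payoff layer (t=3): V(3,0)=123.6977, V(3,1)=99.4366, V(3,2)=57.6535, V(3,3)=14.3062
  t=2,j=0: stock 46.6560 → up 57.8534 (V=99.4366), down 33.5923 (V=123.6977). Price 83.3357; hedge Δ=-1.0000, bond B=129.9917.
  t=2,j=1: stock 80.3520 → up 99.6365 (V=57.6535), down 57.8534 (V=99.4366). Price 49.6397; hedge Δ=-1.0000, bond B=129.9917.
  t=2,j=2: stock 138.3840 → up 171.5962 (V=14.3062), down 99.6365 (V=57.6535). Price 13.8901; hedge Δ=-0.6024, bond B=97.2504.
  t=1,j=0: stock 64.8000 → up 80.3520 (V=49.6397), down 46.6560 (V=83.3357). Price 42.6312; hedge Δ=-1.0000, bond B=107.4312.
  t=1,j=1: stock 111.6000 → up 138.3840 (V=13.8901), down 80.3520 (V=49.6397). Price 13.1839; hedge Δ=-0.6160, bond B=81.9333.
  t=0,j=0: stock 90.0000 → up 111.6000 (V=13.1839), down 64.8000 (V=42.6312). Price 12.2998; hedge Δ=-0.6292, bond B=68.9292.
The time-0 hedge costs 12.2998, which is the no-arbitrage price.

(0,0): Delta=-0.6292 Bond=68.9292
(1,0): Delta=-1.0000 Bond=107.4312
(1,1): Delta=-0.6160 Bond=81.9333
(2,0): Delta=-1.0000 Bond=129.9917
(2,1): Delta=-1.0000 Bond=129.9917
(2,2): Delta=-0.6024 Bond=97.2504
V0=12.2998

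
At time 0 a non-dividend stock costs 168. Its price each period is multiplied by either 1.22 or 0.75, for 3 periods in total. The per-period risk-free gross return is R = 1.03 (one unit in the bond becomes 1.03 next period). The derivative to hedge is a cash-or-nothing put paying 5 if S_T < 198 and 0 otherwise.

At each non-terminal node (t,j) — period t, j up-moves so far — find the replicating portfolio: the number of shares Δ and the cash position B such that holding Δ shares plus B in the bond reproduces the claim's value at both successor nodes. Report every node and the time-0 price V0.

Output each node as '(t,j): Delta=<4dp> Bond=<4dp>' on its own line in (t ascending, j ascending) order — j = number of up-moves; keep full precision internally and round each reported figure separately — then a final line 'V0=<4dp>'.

Since d<R<u, set p* = (R−d)/(u−d) = 0.5957; price each node as the discounted p*-expectation of its children.
Terminal values V(3,·): V(3,0)=5.0000, V(3,1)=5.0000, V(3,2)=5.0000, V(3,3)=0.0000
(2,0): S=94.5000. Δ = (V_up−V_dn)/(S_up−S_dn) = (5.0000−5.0000)/(115.2900−70.8750) = 0.0000. V = [p*·5.0000 + (1−p*)·5.0000]/1.03 = 4.8544. B = V − Δ·S = 4.8544.
(2,1): S=153.7200. Δ = (V_up−V_dn)/(S_up−S_dn) = (5.0000−5.0000)/(187.5384−115.2900) = 0.0000. V = [p*·5.0000 + (1−p*)·5.0000]/1.03 = 4.8544. B = V − Δ·S = 4.8544.
(2,2): S=250.0512. Δ = (V_up−V_dn)/(S_up−S_dn) = (0.0000−5.0000)/(305.0625−187.5384) = -0.0425. V = [p*·0.0000 + (1−p*)·5.0000]/1.03 = 1.9624. B = V − Δ·S = 12.6007.
(1,0): S=126.0000. Δ = (V_up−V_dn)/(S_up−S_dn) = (4.8544−4.8544)/(153.7200−94.5000) = 0.0000. V = [p*·4.8544 + (1−p*)·4.8544]/1.03 = 4.7130. B = V − Δ·S = 4.7130.
(1,1): S=204.9600. Δ = (V_up−V_dn)/(S_up−S_dn) = (1.9624−4.8544)/(250.0512−153.7200) = -0.0300. V = [p*·1.9624 + (1−p*)·4.8544]/1.03 = 3.0403. B = V − Δ·S = 9.1934.
(0,0): S=168.0000. Δ = (V_up−V_dn)/(S_up−S_dn) = (3.0403−4.7130)/(204.9600−126.0000) = -0.0212. V = [p*·3.0403 + (1−p*)·4.7130]/1.03 = 3.6082. B = V − Δ·S = 7.1672.
Root portfolio cost Δ·168+B reproduces V0=3.6082.

(0,0): Delta=-0.0212 Bond=7.1672
(1,0): Delta=0.0000 Bond=4.7130
(1,1): Delta=-0.0300 Bond=9.1934
(2,0): Delta=0.0000 Bond=4.8544
(2,1): Delta=0.0000 Bond=4.8544
(2,2): Delta=-0.0425 Bond=12.6007
V0=3.6082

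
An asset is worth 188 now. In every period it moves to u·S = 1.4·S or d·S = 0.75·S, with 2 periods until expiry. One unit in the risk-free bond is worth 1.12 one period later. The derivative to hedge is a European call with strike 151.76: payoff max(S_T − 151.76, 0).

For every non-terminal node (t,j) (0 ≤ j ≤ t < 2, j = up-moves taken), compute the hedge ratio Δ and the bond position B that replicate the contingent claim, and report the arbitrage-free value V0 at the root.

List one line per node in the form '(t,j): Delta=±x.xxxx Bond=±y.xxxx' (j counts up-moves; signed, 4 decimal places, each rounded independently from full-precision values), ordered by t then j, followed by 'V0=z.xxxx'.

Since d<R<u, set p* = (R−d)/(u−d) = 0.5692; price each node as the discounted p*-expectation of its children.
Terminal values V(2,·): V(2,0)=0.0000, V(2,1)=45.6400, V(2,2)=216.7200
  t=1,j=0: stock 141.0000 → up 197.4000 (V=45.6400), down 105.7500 (V=0.0000). Price 23.1962; hedge Δ=0.4980, bond B=-47.0192.
  t=1,j=1: stock 263.2000 → up 368.4800 (V=216.7200), down 197.4000 (V=45.6400). Price 127.7000; hedge Δ=1.0000, bond B=-135.5000.
  t=0,j=0: stock 188.0000 → up 263.2000 (V=127.7000), down 141.0000 (V=23.1962). Price 73.8241; hedge Δ=0.8552, bond B=-86.9511.
The time-0 hedge costs 73.8241, which is the no-arbitrage price.

(0,0): Delta=0.8552 Bond=-86.9511
(1,0): Delta=0.4980 Bond=-47.0192
(1,1): Delta=1.0000 Bond=-135.5000
V0=73.8241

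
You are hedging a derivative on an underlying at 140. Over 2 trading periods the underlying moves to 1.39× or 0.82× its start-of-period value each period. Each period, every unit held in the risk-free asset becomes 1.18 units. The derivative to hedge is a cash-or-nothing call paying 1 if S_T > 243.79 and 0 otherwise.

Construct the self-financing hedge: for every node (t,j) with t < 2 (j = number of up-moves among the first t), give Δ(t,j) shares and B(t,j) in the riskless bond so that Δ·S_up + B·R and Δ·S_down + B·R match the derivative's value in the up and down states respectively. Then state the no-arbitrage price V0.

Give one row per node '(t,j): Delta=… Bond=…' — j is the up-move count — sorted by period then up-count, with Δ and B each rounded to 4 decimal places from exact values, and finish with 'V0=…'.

(0,0): Delta=0.0067 Bond=-0.6525
(1,0): Delta=0.0000 Bond=0.0000
(1,1): Delta=0.0090 Bond=-1.2191
V0=0.2865

Risk-neutral probability p* = (R−d)/(u−d) = (1.18−0.82)/(1.39−0.82) = 0.6316.
Terminal values V(2,·): V(2,0)=0.0000, V(2,1)=0.0000, V(2,2)=1.0000
Node (1,0) S=114.8000: V=(p*·0.0000+(1−p*)·0.0000)/1.18=0.0000; Δ=(0.0000−0.0000)/(159.5720−94.1360)=0.0000; B=V−Δ·S=0.0000
Node (1,1) S=194.6000: V=(p*·1.0000+(1−p*)·0.0000)/1.18=0.5352; Δ=(1.0000−0.0000)/(270.4940−159.5720)=0.0090; B=V−Δ·S=-1.2191
Node (0,0) S=140.0000: V=(p*·0.5352+(1−p*)·0.0000)/1.18=0.2865; Δ=(0.5352−0.0000)/(194.6000−114.8000)=0.0067; B=V−Δ·S=-0.6525
Check: Δ(0,0)·S0 + B(0,0) = 0.2865 = V0.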